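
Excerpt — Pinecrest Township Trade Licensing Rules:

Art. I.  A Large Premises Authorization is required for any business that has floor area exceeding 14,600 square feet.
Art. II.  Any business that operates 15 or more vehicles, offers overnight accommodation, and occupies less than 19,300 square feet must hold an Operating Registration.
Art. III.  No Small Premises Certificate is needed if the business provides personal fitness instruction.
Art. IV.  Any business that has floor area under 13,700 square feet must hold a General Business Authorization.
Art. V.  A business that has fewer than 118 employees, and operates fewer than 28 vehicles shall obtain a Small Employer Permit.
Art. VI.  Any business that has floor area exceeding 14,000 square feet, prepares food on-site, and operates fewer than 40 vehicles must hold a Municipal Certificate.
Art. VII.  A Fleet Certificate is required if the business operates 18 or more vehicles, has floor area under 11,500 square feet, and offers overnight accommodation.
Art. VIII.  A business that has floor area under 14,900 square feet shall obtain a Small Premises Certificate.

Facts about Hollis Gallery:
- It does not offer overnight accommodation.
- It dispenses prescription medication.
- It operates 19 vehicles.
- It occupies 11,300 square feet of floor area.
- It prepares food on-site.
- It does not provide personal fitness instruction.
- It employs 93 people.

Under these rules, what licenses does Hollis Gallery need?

Art. I. floor area 11,300 square feet ≤ 14,600 square feet → Large Premises Authorization not required.
Art. II. vehicles 19 ≥ 15; does not offer overnight accommodation; floor area 11,300 square feet < 19,300 square feet → Operating Registration not required.
Art. III. does not provide personal fitness instruction → Small Premises Certificate exemption does not apply.
Art. IV. floor area 11,300 square feet < 13,700 square feet → General Business Authorization required.
Art. V. employees 93 < 118; vehicles 19 < 28 → Small Employer Permit required.
Art. VI. floor area 11,300 square feet ≤ 14,000 square feet; prepares food on-site; vehicles 19 < 40 → Municipal Certificate not required.
Art. VII. vehicles 19 ≥ 18; floor area 11,300 square feet < 11,500 square feet; does not offer overnight accommodation → Fleet Certificate not required.
Art. VIII. floor area 11,300 square feet < 14,900 square feet → Small Premises Certificate required.

General Business Authorization, Small Employer Permit, Small Premises Certificate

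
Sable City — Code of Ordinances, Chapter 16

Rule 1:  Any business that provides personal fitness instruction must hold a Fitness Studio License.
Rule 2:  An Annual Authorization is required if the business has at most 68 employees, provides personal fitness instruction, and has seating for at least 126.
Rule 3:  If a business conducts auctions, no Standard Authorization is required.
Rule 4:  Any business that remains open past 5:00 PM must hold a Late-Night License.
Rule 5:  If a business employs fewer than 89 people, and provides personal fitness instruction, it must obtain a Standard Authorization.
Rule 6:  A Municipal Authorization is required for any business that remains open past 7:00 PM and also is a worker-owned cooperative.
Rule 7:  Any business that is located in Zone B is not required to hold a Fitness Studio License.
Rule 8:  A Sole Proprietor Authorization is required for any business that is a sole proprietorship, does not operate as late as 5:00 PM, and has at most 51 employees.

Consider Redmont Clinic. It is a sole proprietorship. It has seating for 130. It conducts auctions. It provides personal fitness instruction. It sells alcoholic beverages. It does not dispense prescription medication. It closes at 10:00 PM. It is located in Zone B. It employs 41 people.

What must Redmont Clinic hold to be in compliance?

Rule 1: provides personal fitness instruction → Fitness Studio License required.
Rule 2: employees 41 ≤ 68; provides personal fitness instruction; seating 130 ≥ 126 → Annual Authorization required.
Rule 3: conducts auctions → exempt from Standard Authorization.
Rule 4: closes 10:00 PM, after 5:00 PM → Late-Night License required.
Rule 5: employees 41 < 89; provides personal fitness instruction → Standard Authorization required.
Rule 6: closes 10:00 PM, after 7:00 PM; is a sole proprietorship (not: is a worker-owned cooperative) → Municipal Authorization not required.
Rule 7: is located in Zone B → exempt from Fitness Studio License.
Rule 8: is a sole proprietorship; closes 10:00 PM, after 5:00 PM; employees 41 ≤ 51 → Sole Proprietor Authorization not required.

Annual Authorization, Late-Night License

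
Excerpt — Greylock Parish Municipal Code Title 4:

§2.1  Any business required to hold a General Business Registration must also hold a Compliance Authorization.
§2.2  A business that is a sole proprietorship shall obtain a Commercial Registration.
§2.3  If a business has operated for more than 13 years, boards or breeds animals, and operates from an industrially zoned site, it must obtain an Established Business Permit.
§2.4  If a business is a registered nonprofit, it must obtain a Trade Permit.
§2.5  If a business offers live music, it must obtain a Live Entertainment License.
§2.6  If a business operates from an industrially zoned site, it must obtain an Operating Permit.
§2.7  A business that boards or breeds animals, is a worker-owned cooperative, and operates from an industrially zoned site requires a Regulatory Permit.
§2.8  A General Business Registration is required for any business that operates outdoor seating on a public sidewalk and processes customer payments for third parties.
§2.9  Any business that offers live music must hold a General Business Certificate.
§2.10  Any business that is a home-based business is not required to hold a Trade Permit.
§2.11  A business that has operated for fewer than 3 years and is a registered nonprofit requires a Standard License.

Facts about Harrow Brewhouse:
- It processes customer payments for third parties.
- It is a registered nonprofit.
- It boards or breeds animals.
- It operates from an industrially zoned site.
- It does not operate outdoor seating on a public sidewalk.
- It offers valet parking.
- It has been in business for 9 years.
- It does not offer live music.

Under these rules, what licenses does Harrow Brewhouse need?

§2.1 General Business Registration is not required → no effect.
§2.2 is a registered nonprofit (not: is a sole proprietorship) → Commercial Registration not required.
§2.3 years in business 9 ≤ 13; boards or breeds animals; operates from an industrially zoned site → Established Business Permit not required.
§2.4 is a registered nonprofit → Trade Permit required.
§2.5 does not offer live music → Live Entertainment License not required.
§2.6 operates from an industrially zoned site → Operating Permit required.
§2.7 boards or breeds animals; is a registered nonprofit (not: is a worker-owned cooperative); operates from an industrially zoned site → Regulatory Permit not required.
§2.8 does not operate outdoor seating on a public sidewalk; processes customer payments for third parties → General Business Registration not required.
§2.9 does not offer live music → General Business Certificate not required.
§2.10 operates from an industrially zoned site (not: is a home-based business) → Trade Permit exemption does not apply.
§2.11 years in business 9 ≥ 3; is a registered nonprofit → Standard License not required.

Operating Permit, Trade Permit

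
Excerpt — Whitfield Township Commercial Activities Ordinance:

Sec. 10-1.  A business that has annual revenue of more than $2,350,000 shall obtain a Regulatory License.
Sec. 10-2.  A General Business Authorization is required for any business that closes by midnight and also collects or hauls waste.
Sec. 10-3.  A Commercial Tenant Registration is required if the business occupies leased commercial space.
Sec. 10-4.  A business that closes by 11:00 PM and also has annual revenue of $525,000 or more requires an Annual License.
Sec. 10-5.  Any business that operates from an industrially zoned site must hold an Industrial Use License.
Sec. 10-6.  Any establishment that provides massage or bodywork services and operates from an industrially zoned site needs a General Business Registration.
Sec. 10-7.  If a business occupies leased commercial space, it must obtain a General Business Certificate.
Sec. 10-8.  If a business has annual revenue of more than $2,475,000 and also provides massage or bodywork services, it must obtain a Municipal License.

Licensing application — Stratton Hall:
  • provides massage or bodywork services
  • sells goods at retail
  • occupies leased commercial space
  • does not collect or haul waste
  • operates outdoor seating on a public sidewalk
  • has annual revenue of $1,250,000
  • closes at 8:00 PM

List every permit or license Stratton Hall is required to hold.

Annual License, Commercial Tenant Registration, General Business Certificate

Sec. 10-1. revenue $1,250,000 ≤ $2,350,000 → Regulatory License not required.
Sec. 10-2. closes 8:00 PM, at/before midnight; does not collect or haul waste → General Business Authorization not required.
Sec. 10-3. occupies leased commercial space → Commercial Tenant Registration required.
Sec. 10-4. closes 8:00 PM, at/before 11:00 PM; revenue $1,250,000 ≥ $525,000 → Annual License required.
Sec. 10-5. occupies leased commercial space (not: operates from an industrially zoned site) → Industrial Use License not required.
Sec. 10-6. provides massage or bodywork services; occupies leased commercial space (not: operates from an industrially zoned site) → General Business Registration not required.
Sec. 10-7. occupies leased commercial space → General Business Certificate required.
Sec. 10-8. revenue $1,250,000 ≤ $2,475,000; provides massage or bodywork services → Municipal License not required.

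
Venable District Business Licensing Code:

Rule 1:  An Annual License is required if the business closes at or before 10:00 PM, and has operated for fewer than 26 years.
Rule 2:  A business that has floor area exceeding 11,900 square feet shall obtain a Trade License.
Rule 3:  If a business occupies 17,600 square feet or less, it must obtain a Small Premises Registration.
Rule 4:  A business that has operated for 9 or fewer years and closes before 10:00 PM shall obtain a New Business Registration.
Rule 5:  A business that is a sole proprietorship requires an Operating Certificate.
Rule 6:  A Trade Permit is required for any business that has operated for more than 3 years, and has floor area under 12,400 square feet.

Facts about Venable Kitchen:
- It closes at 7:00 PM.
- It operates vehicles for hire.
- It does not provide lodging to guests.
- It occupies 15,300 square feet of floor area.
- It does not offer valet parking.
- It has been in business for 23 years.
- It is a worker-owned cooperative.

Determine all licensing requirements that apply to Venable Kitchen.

Rule 1: closes 7:00 PM, at/before 10:00 PM; years in business 23 < 26 → Annual License required.
Rule 2: floor area 15,300 square feet > 11,900 square feet → Trade License required.
Rule 3: floor area 15,300 square feet ≤ 17,600 square feet → Small Premises Registration required.
Rule 4: years in business 23 > 9; closes 7:00 PM, at/before 10:00 PM → New Business Registration not required.
Rule 5: is a worker-owned cooperative (not: is a sole proprietorship) → Operating Certificate not required.
Rule 6: years in business 23 > 3; floor area 15,300 square feet ≥ 12,400 square feet → Trade Permit not required.

Annual License, Small Premises Registration, Trade License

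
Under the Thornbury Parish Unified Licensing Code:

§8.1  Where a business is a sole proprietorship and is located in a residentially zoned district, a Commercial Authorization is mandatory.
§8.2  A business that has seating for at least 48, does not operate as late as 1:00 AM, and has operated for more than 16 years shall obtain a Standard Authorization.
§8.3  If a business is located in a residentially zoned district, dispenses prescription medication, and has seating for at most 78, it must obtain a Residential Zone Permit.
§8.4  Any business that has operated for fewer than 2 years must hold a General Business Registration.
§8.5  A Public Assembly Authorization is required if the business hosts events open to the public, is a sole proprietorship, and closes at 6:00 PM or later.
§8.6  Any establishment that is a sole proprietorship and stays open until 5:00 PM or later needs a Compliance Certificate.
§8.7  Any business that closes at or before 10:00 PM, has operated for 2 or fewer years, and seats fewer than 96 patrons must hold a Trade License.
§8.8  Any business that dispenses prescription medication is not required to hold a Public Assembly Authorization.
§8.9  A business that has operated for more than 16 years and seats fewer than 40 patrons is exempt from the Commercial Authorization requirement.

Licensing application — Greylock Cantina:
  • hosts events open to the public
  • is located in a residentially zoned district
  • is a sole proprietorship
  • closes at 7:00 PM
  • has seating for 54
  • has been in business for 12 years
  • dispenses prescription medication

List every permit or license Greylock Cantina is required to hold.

§8.1 is a sole proprietorship; is located in a residentially zoned district → Commercial Authorization required.
§8.2 seating 54 ≥ 48; closes 7:00 PM, at/before 1:00 AM; years in business 12 ≤ 16 → Standard Authorization not required.
§8.3 is located in a residentially zoned district; dispenses prescription medication; seating 54 ≤ 78 → Residential Zone Permit required.
§8.4 years in business 12 ≥ 2 → General Business Registration not required.
§8.5 hosts events open to the public; is a sole proprietorship; closes 7:00 PM, after 6:00 PM → Public Assembly Authorization required.
§8.6 is a sole proprietorship; closes 7:00 PM, after 5:00 PM → Compliance Certificate required.
§8.7 closes 7:00 PM, at/before 10:00 PM; years in business 12 > 2; seating 54 < 96 → Trade License not required.
§8.8 dispenses prescription medication → exempt from Public Assembly Authorization.
§8.9 years in business 12 ≤ 16; seating 54 ≥ 40 → Commercial Authorization exemption does not apply.

Commercial Authorization, Compliance Certificate, Residential Zone Permit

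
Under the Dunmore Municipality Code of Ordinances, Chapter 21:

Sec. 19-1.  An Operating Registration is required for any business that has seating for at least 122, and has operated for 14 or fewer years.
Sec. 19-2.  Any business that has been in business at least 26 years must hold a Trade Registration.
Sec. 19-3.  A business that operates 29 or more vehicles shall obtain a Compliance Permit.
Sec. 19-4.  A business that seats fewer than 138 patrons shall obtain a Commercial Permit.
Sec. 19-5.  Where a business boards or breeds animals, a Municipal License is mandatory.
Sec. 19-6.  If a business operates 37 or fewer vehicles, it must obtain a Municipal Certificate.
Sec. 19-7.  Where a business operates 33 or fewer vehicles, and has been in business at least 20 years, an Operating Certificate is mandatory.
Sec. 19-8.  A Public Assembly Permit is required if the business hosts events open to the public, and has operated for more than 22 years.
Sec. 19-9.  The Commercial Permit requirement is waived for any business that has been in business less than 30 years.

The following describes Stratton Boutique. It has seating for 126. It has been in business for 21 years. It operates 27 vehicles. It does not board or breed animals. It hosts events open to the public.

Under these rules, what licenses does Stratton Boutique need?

Sec. 19-1. seating 126 ≥ 122; years in business 21 > 14 → Operating Registration not required.
Sec. 19-2. years in business 21 < 26 → Trade Registration not required.
Sec. 19-3. vehicles 27 < 29 → Compliance Permit not required.
Sec. 19-4. seating 126 < 138 → Commercial Permit required.
Sec. 19-5. does not board or breed animals → Municipal License not required.
Sec. 19-6. vehicles 27 ≤ 37 → Municipal Certificate required.
Sec. 19-7. vehicles 27 ≤ 33; years in business 21 ≥ 20 → Operating Certificate required.
Sec. 19-8. hosts events open to the public; years in business 21 ≤ 22 → Public Assembly Permit not required.
Sec. 19-9. years in business 21 < 30 → exempt from Commercial Permit.

Municipal Certificate, Operating Certificate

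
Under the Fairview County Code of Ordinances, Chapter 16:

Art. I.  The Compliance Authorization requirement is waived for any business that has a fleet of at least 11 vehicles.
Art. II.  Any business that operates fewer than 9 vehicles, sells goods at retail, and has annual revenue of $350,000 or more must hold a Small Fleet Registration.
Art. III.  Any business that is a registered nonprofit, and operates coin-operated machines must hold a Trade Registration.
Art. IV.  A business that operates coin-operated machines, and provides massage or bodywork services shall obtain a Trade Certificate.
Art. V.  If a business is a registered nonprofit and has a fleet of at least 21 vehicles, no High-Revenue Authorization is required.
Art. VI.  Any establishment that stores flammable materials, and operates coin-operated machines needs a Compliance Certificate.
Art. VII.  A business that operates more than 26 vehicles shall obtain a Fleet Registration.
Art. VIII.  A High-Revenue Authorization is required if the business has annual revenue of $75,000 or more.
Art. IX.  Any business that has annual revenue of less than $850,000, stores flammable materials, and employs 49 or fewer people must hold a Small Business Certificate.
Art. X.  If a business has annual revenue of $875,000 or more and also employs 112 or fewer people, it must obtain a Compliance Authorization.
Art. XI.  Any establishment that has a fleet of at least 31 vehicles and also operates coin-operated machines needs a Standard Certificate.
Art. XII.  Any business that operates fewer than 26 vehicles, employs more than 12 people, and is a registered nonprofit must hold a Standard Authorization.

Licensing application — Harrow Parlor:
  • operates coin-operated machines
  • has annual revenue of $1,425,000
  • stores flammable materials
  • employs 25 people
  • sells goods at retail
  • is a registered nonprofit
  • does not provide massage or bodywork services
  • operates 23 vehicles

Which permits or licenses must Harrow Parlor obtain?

Compliance Certificate, Standard Authorization, Trade Registration

Art. I. vehicles 23 ≥ 11 → exempt from Compliance Authorization.
Art. II. vehicles 23 ≥ 9; sells goods at retail; revenue $1,425,000 ≥ $350,000 → Small Fleet Registration not required.
Art. III. is a registered nonprofit; operates coin-operated machines → Trade Registration required.
Art. IV. operates coin-operated machines; does not provide massage or bodywork services → Trade Certificate not required.
Art. V. is a registered nonprofit; vehicles 23 ≥ 21 → exempt from High-Revenue Authorization.
Art. VI. stores flammable materials; operates coin-operated machines → Compliance Certificate required.
Art. VII. vehicles 23 ≤ 26 → Fleet Registration not required.
Art. VIII. revenue $1,425,000 ≥ $75,000 → High-Revenue Authorization required.
Art. IX. revenue $1,425,000 ≥ $850,000; stores flammable materials; employees 25 ≤ 49 → Small Business Certificate not required.
Art. X. revenue $1,425,000 ≥ $875,000; employees 25 ≤ 112 → Compliance Authorization required.
Art. XI. vehicles 23 < 31; operates coin-operated machines → Standard Certificate not required.
Art. XII. vehicles 23 < 26; employees 25 > 12; is a registered nonprofit → Standard Authorization required.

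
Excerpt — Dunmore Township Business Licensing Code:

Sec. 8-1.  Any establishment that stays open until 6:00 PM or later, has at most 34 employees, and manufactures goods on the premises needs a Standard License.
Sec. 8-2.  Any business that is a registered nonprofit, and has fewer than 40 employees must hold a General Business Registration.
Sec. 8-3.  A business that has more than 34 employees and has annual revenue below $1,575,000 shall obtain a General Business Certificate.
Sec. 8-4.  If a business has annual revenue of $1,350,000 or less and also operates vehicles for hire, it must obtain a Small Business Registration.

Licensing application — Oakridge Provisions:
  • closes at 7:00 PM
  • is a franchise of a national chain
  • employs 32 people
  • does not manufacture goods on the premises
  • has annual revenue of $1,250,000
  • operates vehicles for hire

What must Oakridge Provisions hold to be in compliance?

Sec. 8-1. closes 7:00 PM, after 6:00 PM; employees 32 ≤ 34; does not manufacture goods on the premises → Standard License not required.
Sec. 8-2. is a franchise of a national chain (not: is a registered nonprofit); employees 32 < 40 → General Business Registration not required.
Sec. 8-3. employees 32 ≤ 34; revenue $1,250,000 < $1,575,000 → General Business Certificate not required.
Sec. 8-4. revenue $1,250,000 ≤ $1,350,000; operates vehicles for hire → Small Business Registration required.

Small Business Registration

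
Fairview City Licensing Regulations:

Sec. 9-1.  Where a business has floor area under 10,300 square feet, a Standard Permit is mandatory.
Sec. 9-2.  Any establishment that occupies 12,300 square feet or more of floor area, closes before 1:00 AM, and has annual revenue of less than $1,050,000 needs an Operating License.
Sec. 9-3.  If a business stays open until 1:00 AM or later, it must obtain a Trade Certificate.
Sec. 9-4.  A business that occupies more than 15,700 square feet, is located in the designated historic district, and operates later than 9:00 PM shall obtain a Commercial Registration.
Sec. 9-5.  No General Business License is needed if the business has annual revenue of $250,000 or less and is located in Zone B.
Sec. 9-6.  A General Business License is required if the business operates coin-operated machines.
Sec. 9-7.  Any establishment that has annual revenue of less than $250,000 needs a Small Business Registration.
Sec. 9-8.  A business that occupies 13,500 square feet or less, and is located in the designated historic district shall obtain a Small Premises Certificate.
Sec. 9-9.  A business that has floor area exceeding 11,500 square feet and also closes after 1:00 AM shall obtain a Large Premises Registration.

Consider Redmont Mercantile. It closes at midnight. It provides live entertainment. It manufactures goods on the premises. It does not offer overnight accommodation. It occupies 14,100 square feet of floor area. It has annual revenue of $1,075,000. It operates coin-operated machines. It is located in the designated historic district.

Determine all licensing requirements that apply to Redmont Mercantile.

Sec. 9-1. floor area 14,100 square feet ≥ 10,300 square feet → Standard Permit not required.
Sec. 9-2. floor area 14,100 square feet ≥ 12,300 square feet; closes midnight, at/before 1:00 AM; revenue $1,075,000 ≥ $1,050,000 → Operating License not required.
Sec. 9-3. closes midnight, at/before 1:00 AM → Trade Certificate not required.
Sec. 9-4. floor area 14,100 square feet ≤ 15,700 square feet; is located in the designated historic district; closes midnight, after 9:00 PM → Commercial Registration not required.
Sec. 9-5. revenue $1,075,000 > $250,000; is located in the designated historic district (not: is located in Zone B) → General Business License exemption does not apply.
Sec. 9-6. operates coin-operated machines → General Business License required.
Sec. 9-7. revenue $1,075,000 ≥ $250,000 → Small Business Registration not required.
Sec. 9-8. floor area 14,100 square feet > 13,500 square feet; is located in the designated historic district → Small Premises Certificate not required.
Sec. 9-9. floor area 14,100 square feet > 11,500 square feet; closes midnight, at/before 1:00 AM → Large Premises Registration not required.

General Business License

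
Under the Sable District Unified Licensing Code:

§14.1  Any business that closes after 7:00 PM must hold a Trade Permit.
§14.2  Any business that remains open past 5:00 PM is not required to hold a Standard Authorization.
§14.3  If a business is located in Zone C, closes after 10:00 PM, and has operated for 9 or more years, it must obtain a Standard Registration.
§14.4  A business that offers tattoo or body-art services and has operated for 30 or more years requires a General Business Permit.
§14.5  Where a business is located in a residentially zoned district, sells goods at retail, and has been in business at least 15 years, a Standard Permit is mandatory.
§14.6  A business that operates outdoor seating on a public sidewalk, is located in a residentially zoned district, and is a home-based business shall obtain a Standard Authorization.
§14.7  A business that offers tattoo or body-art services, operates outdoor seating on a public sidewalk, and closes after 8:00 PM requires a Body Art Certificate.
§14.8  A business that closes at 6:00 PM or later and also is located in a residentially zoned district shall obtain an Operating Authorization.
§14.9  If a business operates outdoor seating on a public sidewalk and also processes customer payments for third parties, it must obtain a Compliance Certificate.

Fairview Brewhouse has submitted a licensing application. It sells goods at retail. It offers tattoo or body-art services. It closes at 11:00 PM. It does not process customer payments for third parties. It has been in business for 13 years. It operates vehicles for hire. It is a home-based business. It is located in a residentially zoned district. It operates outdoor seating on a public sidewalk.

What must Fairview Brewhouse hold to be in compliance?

Body Art Certificate, Operating Authorization, Trade Permit

§14.1 closes 11:00 PM, after 7:00 PM → Trade Permit required.
§14.2 closes 11:00 PM, after 5:00 PM → exempt from Standard Authorization.
§14.3 is located in a residentially zoned district (not: is located in Zone C); closes 11:00 PM, after 10:00 PM; years in business 13 ≥ 9 → Standard Registration not required.
§14.4 offers tattoo or body-art services; years in business 13 < 30 → General Business Permit not required.
§14.5 is located in a residentially zoned district; sells goods at retail; years in business 13 < 15 → Standard Permit not required.
§14.6 operates outdoor seating on a public sidewalk; is located in a residentially zoned district; is a home-based business → Standard Authorization required.
§14.7 offers tattoo or body-art services; operates outdoor seating on a public sidewalk; closes 11:00 PM, after 8:00 PM → Body Art Certificate required.
§14.8 closes 11:00 PM, after 6:00 PM; is located in a residentially zoned district → Operating Authorization required.
§14.9 operates outdoor seating on a public sidewalk; does not process customer payments for third parties → Compliance Certificate not required.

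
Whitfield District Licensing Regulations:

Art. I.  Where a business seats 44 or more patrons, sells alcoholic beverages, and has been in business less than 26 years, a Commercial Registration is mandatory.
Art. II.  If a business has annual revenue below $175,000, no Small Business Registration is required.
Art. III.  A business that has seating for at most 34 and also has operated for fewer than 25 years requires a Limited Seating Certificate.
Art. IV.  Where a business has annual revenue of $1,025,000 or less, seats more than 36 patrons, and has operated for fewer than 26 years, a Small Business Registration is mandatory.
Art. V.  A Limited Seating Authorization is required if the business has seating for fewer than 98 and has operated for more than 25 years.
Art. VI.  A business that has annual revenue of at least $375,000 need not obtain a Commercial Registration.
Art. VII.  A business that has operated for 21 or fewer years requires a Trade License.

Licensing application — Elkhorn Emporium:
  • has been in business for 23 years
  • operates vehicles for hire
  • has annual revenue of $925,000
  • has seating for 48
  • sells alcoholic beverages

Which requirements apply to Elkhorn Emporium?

Art. I. seating 48 ≥ 44; sells alcoholic beverages; years in business 23 < 26 → Commercial Registration required.
Art. II. revenue $925,000 ≥ $175,000 → Small Business Registration exemption does not apply.
Art. III. seating 48 > 34; years in business 23 < 25 → Limited Seating Certificate not required.
Art. IV. revenue $925,000 ≤ $1,025,000; seating 48 > 36; years in business 23 < 26 → Small Business Registration required.
Art. V. seating 48 < 98; years in business 23 ≤ 25 → Limited Seating Authorization not required.
Art. VI. revenue $925,000 ≥ $375,000 → exempt from Commercial Registration.
Art. VII. years in business 23 > 21 → Trade License not required.

Small Business Registration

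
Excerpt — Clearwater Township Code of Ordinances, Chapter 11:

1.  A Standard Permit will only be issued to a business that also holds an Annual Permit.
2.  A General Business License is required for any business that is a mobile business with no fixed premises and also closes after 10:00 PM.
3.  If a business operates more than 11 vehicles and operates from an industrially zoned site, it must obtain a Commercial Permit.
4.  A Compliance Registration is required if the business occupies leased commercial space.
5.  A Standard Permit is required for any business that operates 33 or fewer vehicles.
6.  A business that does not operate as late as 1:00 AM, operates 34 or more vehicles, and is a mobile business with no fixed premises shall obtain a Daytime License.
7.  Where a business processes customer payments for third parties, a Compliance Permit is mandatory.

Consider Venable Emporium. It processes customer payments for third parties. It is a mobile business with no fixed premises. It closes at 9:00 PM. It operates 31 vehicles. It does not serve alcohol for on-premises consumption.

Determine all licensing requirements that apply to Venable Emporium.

Annual Permit, Compliance Permit, Standard Permit

1. Standard Permit is required → Annual Permit also required.
2. is a mobile business with no fixed premises; closes 9:00 PM, at/before 10:00 PM → General Business License not required.
3. vehicles 31 > 11; is a mobile business with no fixed premises (not: operates from an industrially zoned site) → Commercial Permit not required.
4. is a mobile business with no fixed premises (not: occupies leased commercial space) → Compliance Registration not required.
5. vehicles 31 ≤ 33 → Standard Permit required.
6. closes 9:00 PM, at/before 1:00 AM; vehicles 31 < 34; is a mobile business with no fixed premises → Daytime License not required.
7. processes customer payments for third parties → Compliance Permit required.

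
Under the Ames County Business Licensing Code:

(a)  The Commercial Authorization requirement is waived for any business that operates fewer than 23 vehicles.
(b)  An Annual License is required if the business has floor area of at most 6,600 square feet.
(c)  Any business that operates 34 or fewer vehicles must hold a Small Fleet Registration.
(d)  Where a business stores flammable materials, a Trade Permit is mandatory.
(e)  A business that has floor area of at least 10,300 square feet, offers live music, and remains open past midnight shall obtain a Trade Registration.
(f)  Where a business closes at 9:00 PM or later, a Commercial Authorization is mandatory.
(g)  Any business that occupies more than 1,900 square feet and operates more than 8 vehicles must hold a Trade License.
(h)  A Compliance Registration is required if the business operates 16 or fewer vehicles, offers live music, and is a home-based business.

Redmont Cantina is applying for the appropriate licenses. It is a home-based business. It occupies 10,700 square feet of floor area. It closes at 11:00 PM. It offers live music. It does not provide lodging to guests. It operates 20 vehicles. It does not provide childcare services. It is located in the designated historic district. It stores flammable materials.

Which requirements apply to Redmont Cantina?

Small Fleet Registration, Trade License, Trade Permit

(a) vehicles 20 < 23 → exempt from Commercial Authorization.
(b) floor area 10,700 square feet > 6,600 square feet → Annual License not required.
(c) vehicles 20 ≤ 34 → Small Fleet Registration required.
(d) stores flammable materials → Trade Permit required.
(e) floor area 10,700 square feet ≥ 10,300 square feet; offers live music; closes 11:00 PM, at/before midnight → Trade Registration not required.
(f) closes 11:00 PM, after 9:00 PM → Commercial Authorization required.
(g) floor area 10,700 square feet > 1,900 square feet; vehicles 20 > 8 → Trade License required.
(h) vehicles 20 > 16; offers live music; is a home-based business → Compliance Registration not required.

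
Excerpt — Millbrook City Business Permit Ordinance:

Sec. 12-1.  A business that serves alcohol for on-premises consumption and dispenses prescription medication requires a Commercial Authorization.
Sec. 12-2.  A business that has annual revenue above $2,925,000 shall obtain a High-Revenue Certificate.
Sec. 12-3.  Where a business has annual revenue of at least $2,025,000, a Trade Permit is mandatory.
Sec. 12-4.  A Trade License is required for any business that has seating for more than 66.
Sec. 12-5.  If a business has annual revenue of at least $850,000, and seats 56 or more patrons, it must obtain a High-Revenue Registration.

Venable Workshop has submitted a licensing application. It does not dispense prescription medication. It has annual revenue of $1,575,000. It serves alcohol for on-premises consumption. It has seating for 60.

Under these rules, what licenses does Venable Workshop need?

High-Revenue Registration

Sec. 12-1. serves alcohol for on-premises consumption; does not dispense prescription medication → Commercial Authorization not required.
Sec. 12-2. revenue $1,575,000 ≤ $2,925,000 → High-Revenue Certificate not required.
Sec. 12-3. revenue $1,575,000 < $2,025,000 → Trade Permit not required.
Sec. 12-4. seating 60 ≤ 66 → Trade License not required.
Sec. 12-5. revenue $1,575,000 ≥ $850,000; seating 60 ≥ 56 → High-Revenue Registration required.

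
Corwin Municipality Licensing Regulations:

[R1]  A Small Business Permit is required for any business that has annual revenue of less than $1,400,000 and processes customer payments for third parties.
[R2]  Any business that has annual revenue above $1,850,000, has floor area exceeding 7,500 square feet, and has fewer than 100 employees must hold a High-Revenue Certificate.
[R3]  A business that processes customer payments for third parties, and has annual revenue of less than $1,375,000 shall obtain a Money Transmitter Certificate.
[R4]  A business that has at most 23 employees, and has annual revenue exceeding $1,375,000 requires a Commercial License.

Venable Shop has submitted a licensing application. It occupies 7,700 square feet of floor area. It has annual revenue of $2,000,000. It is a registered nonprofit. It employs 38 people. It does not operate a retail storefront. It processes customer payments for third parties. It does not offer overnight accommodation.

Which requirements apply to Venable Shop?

High-Revenue Certificate

[R1] revenue $2,000,000 ≥ $1,400,000; processes customer payments for third parties → Small Business Permit not required.
[R2] revenue $2,000,000 > $1,850,000; floor area 7,700 square feet > 7,500 square feet; employees 38 < 100 → High-Revenue Certificate required.
[R3] processes customer payments for third parties; revenue $2,000,000 ≥ $1,375,000 → Money Transmitter Certificate not required.
[R4] employees 38 > 23; revenue $2,000,000 > $1,375,000 → Commercial License not required.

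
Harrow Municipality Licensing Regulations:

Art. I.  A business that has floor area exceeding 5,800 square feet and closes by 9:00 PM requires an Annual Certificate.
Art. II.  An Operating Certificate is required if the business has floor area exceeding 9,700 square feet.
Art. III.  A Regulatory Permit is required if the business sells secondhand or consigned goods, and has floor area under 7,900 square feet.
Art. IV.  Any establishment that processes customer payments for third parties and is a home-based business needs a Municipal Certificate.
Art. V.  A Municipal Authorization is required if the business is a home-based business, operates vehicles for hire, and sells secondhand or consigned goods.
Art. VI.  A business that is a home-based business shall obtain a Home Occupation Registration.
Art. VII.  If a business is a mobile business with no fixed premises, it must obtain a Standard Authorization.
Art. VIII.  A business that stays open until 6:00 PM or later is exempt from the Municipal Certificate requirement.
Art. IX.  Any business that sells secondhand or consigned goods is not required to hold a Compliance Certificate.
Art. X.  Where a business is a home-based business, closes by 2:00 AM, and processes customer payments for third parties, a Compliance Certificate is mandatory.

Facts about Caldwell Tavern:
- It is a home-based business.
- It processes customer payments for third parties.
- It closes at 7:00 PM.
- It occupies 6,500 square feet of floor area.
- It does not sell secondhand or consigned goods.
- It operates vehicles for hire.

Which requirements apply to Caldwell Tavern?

Annual Certificate, Compliance Certificate, Home Occupation Registration

Art. I. floor area 6,500 square feet > 5,800 square feet; closes 7:00 PM, at/before 9:00 PM → Annual Certificate required.
Art. II. floor area 6,500 square feet ≤ 9,700 square feet → Operating Certificate not required.
Art. III. does not sell secondhand or consigned goods; floor area 6,500 square feet < 7,900 square feet → Regulatory Permit not required.
Art. IV. processes customer payments for third parties; is a home-based business → Municipal Certificate required.
Art. V. is a home-based business; operates vehicles for hire; does not sell secondhand or consigned goods → Municipal Authorization not required.
Art. VI. is a home-based business → Home Occupation Registration required.
Art. VII. is a home-based business (not: is a mobile business with no fixed premises) → Standard Authorization not required.
Art. VIII. closes 7:00 PM, after 6:00 PM → exempt from Municipal Certificate.
Art. IX. does not sell secondhand or consigned goods → Compliance Certificate exemption does not apply.
Art. X. is a home-based business; closes 7:00 PM, at/before 2:00 AM; processes customer payments for third parties → Compliance Certificate required.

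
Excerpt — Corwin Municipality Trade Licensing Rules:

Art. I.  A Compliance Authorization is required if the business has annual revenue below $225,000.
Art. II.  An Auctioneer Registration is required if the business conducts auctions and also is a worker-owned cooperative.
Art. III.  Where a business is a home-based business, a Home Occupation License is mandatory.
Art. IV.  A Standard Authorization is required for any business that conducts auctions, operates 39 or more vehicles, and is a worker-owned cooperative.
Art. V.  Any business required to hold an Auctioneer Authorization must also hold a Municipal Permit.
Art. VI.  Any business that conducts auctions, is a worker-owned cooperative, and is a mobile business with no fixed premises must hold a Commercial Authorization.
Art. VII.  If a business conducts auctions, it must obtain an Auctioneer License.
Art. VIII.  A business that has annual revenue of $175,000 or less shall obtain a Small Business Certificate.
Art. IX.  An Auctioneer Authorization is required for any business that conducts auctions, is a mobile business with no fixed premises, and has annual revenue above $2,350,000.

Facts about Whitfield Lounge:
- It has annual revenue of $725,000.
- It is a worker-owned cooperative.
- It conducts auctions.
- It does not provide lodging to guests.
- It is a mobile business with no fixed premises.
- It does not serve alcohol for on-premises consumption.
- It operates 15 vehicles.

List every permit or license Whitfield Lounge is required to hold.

Auctioneer License, Auctioneer Registration, Commercial Authorization

Art. I. revenue $725,000 ≥ $225,000 → Compliance Authorization not required.
Art. II. conducts auctions; is a worker-owned cooperative → Auctioneer Registration required.
Art. III. is a mobile business with no fixed premises (not: is a home-based business) → Home Occupation License not required.
Art. IV. conducts auctions; vehicles 15 < 39; is a worker-owned cooperative → Standard Authorization not required.
Art. V. Auctioneer Authorization is not required → no effect.
Art. VI. conducts auctions; is a worker-owned cooperative; is a mobile business with no fixed premises → Commercial Authorization required.
Art. VII. conducts auctions → Auctioneer License required.
Art. VIII. revenue $725,000 > $175,000 → Small Business Certificate not required.
Art. IX. conducts auctions; is a mobile business with no fixed premises; revenue $725,000 ≤ $2,350,000 → Auctioneer Authorization not required.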